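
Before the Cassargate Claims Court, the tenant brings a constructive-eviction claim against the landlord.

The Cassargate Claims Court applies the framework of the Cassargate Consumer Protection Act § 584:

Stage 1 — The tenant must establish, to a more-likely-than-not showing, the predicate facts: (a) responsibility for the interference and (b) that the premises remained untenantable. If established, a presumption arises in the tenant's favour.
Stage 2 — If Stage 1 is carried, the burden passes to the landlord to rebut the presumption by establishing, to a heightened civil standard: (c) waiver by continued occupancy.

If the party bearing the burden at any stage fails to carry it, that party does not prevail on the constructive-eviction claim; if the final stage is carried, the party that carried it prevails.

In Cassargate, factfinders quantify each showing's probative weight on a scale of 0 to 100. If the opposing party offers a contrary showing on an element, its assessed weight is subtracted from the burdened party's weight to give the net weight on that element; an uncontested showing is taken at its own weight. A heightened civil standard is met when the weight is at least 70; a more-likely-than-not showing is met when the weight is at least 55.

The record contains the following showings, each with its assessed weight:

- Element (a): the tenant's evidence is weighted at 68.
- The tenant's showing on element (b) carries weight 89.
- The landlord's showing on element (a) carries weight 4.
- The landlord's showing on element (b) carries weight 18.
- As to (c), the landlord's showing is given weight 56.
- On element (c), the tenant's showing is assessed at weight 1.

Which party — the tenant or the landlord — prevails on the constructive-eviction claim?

tenant

Stage 1 — burden on tenant; standard: a more-likely-than-not showing (weight is at least 55).
    (a): 68 − 4 = 64 ≥ 55 [met]
    (b): 89 − 18 = 71 ≥ 55 [met]
  Stage 1 is satisfied; the onus moves to the landlord.
Stage 2 — burden on landlord; standard: a heightened civil standard (weight is at least 70).
    (c): 56 − 1 = 55 < 70 [not met]
  Not every element is met, so the landlord fails to carry Stage 2.
So the tenant prevails.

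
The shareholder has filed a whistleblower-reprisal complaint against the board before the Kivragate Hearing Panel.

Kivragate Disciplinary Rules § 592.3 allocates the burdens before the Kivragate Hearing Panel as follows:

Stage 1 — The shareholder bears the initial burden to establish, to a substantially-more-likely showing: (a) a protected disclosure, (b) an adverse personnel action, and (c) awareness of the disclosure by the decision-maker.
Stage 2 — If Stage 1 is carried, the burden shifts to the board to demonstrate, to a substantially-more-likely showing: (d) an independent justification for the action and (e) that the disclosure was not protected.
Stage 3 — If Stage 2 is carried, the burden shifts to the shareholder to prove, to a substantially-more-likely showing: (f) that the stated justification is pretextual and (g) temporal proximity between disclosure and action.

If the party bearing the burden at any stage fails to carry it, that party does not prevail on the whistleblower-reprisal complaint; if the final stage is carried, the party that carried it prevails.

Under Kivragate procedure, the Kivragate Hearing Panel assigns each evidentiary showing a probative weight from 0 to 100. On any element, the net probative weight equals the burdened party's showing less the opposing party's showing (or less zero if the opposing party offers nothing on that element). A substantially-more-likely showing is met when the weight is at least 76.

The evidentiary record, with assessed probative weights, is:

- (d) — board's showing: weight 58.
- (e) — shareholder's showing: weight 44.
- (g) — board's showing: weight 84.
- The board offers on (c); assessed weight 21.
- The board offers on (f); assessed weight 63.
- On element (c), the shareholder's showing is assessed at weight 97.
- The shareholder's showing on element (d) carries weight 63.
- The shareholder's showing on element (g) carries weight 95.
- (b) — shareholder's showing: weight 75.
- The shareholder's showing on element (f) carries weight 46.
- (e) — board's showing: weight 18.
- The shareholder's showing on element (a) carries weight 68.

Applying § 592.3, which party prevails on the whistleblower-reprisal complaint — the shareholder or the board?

board

At Stage 1 the shareholder must meet a substantially-more-likely showing (weight is at least 76): on (a) the weight is 68, < 76, so (a) does not meet the standard; on (b) the weight is 75, < 76, so (b) does not meet the standard; on (c) the weight is 97 less the opposing 21 gives net 76, ≥ 76, so (c) meets the standard.
  The shareholder does not carry Stage 1.
So the board prevails.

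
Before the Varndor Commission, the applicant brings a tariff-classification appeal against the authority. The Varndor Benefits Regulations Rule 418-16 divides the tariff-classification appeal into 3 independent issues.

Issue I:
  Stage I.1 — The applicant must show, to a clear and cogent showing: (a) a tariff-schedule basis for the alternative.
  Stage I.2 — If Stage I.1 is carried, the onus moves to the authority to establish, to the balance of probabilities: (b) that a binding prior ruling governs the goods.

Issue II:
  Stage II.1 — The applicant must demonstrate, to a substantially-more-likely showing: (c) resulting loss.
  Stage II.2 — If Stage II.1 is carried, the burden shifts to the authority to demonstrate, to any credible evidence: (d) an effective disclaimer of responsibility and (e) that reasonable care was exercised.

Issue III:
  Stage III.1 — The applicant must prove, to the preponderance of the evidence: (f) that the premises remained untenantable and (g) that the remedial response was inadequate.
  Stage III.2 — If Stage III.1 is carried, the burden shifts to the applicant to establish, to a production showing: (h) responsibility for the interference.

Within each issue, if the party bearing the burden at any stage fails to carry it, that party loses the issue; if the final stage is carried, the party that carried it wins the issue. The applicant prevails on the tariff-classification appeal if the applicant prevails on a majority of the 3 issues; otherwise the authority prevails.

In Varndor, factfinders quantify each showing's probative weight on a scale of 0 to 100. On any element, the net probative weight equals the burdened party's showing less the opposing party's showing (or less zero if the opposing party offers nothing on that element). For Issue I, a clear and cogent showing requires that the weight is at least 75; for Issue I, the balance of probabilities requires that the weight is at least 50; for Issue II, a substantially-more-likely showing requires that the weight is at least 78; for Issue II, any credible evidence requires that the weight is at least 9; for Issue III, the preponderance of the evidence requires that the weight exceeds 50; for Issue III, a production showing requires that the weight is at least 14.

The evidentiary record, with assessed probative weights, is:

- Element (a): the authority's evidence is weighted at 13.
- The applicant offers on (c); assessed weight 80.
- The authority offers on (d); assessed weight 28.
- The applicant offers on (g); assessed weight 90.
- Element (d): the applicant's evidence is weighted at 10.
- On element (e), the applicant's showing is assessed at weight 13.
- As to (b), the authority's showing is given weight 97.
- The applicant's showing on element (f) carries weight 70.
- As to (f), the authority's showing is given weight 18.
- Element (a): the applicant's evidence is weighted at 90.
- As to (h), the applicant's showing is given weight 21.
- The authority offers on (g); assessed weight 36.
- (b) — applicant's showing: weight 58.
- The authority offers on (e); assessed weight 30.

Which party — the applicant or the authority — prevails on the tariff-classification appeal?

applicant

— Issue I —
Stage I.1 (applicant, a clear and cogent showing, weight is at least 75): (a) net 90−13=77 ≥ 75 — meets.
  The applicant carries Stage I.1; the authority now bears the burden.
Stage I.2 (authority, the balance of probabilities, weight is at least 50): (b) net 97−58=39 < 50 — fails.
  The authority does not carry Stage I.2.
So the applicant prevails on this issue.
— Issue II —
Stage II.1 (applicant, a substantially-more-likely showing, weight is at least 78): (c) 80 ≥ 78 — meets.
  Stage II.1 carried; the burden shifts to the authority.
Stage II.2 (authority, any credible evidence, weight is at least 9): (d) net 28−10=18 ≥ 9 — meets; (e) net 30−13=17 ≥ 9 — meets.
  Stage II.2 carried; the final stage is satisfied.
All stages carried — the authority prevails on this issue.
— Issue III —
At Stage III.1 the applicant must meet the preponderance of the evidence (weight exceeds 50): on (f) the weight is 70 less the opposing 18 gives net 52, which does exceed 50, so (f) meets the standard; on (g) the weight is 90 less the opposing 36 gives net 54, which does exceed 50, so (g) meets the standard.
  Stage III.1 is satisfied; the applicant continues to bear the burden.
At Stage III.2 the applicant must meet a production showing (weight is at least 14): on (h) the weight is 21, which does reach 14, so (h) meets the standard.
  Stage III.2 carried; the final stage is satisfied.
With every stage satisfied, the applicant prevails on this issue.
Per-issue: Issue I → applicant; Issue II → authority; Issue III → applicant. The applicant must prevail on a majority of issues; overall, the applicant prevails.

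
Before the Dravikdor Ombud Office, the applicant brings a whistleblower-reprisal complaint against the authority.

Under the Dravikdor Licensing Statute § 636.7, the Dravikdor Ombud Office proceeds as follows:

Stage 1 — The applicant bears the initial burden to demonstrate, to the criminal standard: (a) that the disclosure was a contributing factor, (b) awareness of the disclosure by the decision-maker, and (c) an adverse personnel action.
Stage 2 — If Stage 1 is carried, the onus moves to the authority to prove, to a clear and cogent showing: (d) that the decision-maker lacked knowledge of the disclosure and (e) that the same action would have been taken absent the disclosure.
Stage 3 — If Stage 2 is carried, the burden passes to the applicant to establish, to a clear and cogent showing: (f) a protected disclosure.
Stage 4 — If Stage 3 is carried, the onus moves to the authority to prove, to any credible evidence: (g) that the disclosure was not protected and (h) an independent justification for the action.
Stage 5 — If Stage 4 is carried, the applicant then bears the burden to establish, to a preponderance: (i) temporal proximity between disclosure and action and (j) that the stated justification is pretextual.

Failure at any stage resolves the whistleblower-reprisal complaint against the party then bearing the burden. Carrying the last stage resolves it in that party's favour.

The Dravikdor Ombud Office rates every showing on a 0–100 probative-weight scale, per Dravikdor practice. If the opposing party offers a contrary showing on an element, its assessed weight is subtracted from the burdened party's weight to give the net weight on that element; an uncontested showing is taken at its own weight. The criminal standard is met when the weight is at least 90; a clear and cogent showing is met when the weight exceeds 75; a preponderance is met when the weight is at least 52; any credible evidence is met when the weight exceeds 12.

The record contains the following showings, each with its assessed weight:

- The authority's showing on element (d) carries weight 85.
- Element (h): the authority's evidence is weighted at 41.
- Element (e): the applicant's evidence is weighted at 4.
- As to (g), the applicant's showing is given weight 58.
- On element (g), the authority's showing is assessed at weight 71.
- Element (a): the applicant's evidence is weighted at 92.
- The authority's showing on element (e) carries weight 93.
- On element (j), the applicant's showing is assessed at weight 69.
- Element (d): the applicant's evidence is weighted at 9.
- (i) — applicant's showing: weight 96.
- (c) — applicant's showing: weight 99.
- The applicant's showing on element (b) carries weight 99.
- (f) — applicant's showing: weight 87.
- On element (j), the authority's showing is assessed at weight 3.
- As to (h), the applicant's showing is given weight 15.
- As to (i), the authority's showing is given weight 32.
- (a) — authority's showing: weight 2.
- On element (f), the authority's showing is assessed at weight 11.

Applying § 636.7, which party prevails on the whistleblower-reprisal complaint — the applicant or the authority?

Stage 1 (applicant, the criminal standard, weight is at least 90): (a) net 92−2=90 ≥ 90 — meets; (b) 99 ≥ 90 — meets; (c) 99 ≥ 90 — meets.
  The applicant carries Stage 1; the authority now bears the burden.
Stage 2 (authority, a clear and cogent showing, weight exceeds 75): (d) net 85−9=76 > 75 — meets; (e) net 93−4=89 > 75 — meets.
  All elements met. The burden passes to the applicant.
Stage 3 (applicant, a clear and cogent showing, weight exceeds 75): (f) net 87−11=76 > 75 — meets.
  Stage 3 carried; the burden shifts to the authority.
Stage 4 (authority, any credible evidence, weight exceeds 12): (g) net 71−58=13 > 12 — meets; (h) net 41−15=26 > 12 — meets.
  The authority carries Stage 4; the applicant now bears the burden.
Stage 5 (applicant, a preponderance, weight is at least 52): (i) net 96−32=64 ≥ 52 — meets; (j) net 69−3=66 ≥ 52 — meets.
  Stage 5 carried; the final stage is satisfied.
With every stage satisfied, the applicant prevails.

applicant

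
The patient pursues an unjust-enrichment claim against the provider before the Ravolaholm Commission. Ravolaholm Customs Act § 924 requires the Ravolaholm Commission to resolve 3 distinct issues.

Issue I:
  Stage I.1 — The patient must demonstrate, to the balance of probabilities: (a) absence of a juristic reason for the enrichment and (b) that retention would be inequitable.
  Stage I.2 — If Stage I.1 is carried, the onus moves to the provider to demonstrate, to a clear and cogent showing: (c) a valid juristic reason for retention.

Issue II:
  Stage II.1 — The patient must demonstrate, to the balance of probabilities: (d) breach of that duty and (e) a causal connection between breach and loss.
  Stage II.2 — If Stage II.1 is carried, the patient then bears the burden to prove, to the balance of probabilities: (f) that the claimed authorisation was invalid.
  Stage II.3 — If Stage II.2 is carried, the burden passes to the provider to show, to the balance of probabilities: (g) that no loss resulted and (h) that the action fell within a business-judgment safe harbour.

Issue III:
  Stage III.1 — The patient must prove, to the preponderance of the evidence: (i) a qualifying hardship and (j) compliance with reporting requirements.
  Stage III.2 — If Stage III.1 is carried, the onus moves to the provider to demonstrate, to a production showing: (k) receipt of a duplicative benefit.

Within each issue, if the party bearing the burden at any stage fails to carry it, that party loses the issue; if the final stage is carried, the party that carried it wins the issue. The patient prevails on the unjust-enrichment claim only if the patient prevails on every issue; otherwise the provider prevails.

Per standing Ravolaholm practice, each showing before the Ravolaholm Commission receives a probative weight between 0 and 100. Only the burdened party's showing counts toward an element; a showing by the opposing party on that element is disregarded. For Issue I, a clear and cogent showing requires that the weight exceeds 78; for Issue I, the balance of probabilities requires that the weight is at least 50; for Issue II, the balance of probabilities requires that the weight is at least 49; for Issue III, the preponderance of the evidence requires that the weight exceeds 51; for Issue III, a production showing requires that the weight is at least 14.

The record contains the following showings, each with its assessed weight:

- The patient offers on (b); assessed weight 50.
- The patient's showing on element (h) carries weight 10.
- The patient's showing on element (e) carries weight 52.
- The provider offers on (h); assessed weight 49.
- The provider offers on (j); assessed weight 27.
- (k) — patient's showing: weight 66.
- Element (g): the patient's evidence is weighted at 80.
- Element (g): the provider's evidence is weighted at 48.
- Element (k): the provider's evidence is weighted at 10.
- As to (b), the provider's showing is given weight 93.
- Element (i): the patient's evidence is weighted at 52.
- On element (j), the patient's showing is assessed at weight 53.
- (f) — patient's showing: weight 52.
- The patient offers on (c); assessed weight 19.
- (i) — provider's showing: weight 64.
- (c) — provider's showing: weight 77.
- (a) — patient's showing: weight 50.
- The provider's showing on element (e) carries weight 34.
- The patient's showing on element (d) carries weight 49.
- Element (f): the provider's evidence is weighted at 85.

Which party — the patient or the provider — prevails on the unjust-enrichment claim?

— Issue I —
Stage I.1 (patient, the balance of probabilities, weight is at least 50): (a) 50 ≥ 50 — meets; (b) 50 (provider's 93 disregarded) ≥ 50 — meets.
  All elements met. The burden passes to the provider.
Stage I.2 (provider, a clear and cogent showing, weight exceeds 78): (c) 77 (patient's 19 disregarded) ≤ 78 — fails.
  Stage I.2 not carried; the provider fails its burden.
The analysis ends at Stage I.2; the patient prevails on this issue.
— Issue II —
At Stage II.1 the patient must meet the balance of probabilities (weight is at least 49): on (d) the weight is 49, which does reach 49, so (d) meets the standard; on (e) the weight is 52 (the provider's 34 is given no effect), which does reach 49, so (e) meets the standard.
  Stage II.1 is satisfied; the patient continues to bear the burden.
At Stage II.2 the patient must meet the balance of probabilities (weight is at least 49): on (f) the weight is 52 (the provider's 85 is given no effect), which does reach 49, so (f) meets the standard.
  Stage II.2 carried; the burden shifts to the provider.
At Stage II.3 the provider must meet the balance of probabilities (weight is at least 49): on (g) the weight is 48 (the patient's 80 is given no effect), which does not reach 49, so (g) does not meet the standard; on (h) the weight is 49 (the patient's 10 is given no effect), ≥ 49, so (h) meets the standard.
  Stage II.3 not carried; the provider fails its burden.
The patient prevails on this issue.
— Issue III —
Stage III.1 — burden on patient; standard: the preponderance of the evidence (weight exceeds 51).
    (i): 52 (provider's 64 disregarded) > 51 [met]
    (j): 53 (provider's 27 disregarded) > 51 [met]
  All elements met. The burden passes to the provider.
Stage III.2 — burden on provider; standard: a production showing (weight is at least 14).
    (k): 10 (patient's 66 disregarded) < 14 [not met]
  Stage III.2 not carried; the provider fails its burden.
The analysis ends at Stage III.2; the patient prevails on this issue.
Per-issue: Issue I → patient; Issue II → patient; Issue III → patient. The patient must prevail on every issue; overall, the patient prevails.

patient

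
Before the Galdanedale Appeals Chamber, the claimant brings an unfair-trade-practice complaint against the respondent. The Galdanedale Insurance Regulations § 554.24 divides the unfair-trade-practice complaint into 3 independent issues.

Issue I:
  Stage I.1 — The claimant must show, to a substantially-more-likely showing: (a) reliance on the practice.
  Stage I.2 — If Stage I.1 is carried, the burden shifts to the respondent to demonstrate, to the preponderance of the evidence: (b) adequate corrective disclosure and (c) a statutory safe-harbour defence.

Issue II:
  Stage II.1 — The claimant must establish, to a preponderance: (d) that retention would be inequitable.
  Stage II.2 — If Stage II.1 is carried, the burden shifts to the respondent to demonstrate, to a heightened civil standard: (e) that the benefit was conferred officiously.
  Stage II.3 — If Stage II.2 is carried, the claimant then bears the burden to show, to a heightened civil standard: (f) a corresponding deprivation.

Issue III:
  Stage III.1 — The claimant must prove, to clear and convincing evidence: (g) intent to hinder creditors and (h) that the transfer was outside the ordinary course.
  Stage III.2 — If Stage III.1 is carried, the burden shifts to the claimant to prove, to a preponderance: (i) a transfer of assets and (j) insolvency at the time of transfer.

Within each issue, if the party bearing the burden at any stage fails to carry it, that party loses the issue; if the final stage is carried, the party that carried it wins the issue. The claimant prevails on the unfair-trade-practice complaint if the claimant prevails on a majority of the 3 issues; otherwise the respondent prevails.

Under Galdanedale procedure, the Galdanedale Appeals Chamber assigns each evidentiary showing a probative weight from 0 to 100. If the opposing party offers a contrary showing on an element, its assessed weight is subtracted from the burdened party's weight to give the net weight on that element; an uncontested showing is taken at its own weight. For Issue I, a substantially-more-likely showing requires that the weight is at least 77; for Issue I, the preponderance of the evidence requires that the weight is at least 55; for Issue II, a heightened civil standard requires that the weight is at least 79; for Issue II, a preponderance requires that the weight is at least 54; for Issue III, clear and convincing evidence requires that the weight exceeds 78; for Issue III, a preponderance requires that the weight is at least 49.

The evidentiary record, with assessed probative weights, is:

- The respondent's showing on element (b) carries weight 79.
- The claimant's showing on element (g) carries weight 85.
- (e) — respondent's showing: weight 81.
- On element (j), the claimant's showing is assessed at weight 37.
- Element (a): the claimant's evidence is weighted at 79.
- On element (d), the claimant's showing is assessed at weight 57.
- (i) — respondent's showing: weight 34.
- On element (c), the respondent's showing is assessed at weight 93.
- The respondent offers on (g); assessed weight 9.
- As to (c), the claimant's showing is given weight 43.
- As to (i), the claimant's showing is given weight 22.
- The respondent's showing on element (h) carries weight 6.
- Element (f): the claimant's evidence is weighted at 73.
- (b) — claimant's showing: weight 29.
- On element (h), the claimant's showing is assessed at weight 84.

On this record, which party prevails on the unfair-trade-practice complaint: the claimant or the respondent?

respondent

— Issue I —
Stage I.1 — burden on claimant; standard: a substantially-more-likely showing (weight is at least 77).
    (a): 79 ≥ 77 [met]
  The claimant carries Stage I.1; the respondent now bears the burden.
Stage I.2 — burden on respondent; standard: the preponderance of the evidence (weight is at least 55).
    (b): 79 − 29 = 50 < 55 [not met]
    (c): 93 − 43 = 50 < 55 [not met]
  Stage I.2 not carried; the respondent fails its burden.
The analysis ends at Stage I.2; the claimant prevails on this issue.
— Issue II —
Stage II.1 — burden on claimant; standard: a preponderance (weight is at least 54).
    (d): 57 ≥ 54 [met]
  All elements met. The burden passes to the respondent.
Stage II.2 — burden on respondent; standard: a heightened civil standard (weight is at least 79).
    (e): 81 ≥ 79 [met]
  All elements met. The burden passes to the claimant.
Stage II.3 — burden on claimant; standard: a heightened civil standard (weight is at least 79).
    (f): 73 < 79 [not met]
  Not every element is met, so the claimant fails to carry Stage II.3.
The analysis ends at Stage II.3; the respondent prevails on this issue.
— Issue III —
Stage III.1 — burden on claimant; standard: clear and convincing evidence (weight exceeds 78).
    (g): 85 − 9 = 76 ≤ 78 [not met]
    (h): 84 − 6 = 78 ≤ 78 [not met]
  Stage III.1 not carried; the claimant fails its burden.
The analysis ends at Stage III.1; the respondent prevails on this issue.
Per-issue: Issue I → claimant; Issue II → respondent; Issue III → respondent. The claimant must prevail on a majority of issues; overall, the respondent prevails.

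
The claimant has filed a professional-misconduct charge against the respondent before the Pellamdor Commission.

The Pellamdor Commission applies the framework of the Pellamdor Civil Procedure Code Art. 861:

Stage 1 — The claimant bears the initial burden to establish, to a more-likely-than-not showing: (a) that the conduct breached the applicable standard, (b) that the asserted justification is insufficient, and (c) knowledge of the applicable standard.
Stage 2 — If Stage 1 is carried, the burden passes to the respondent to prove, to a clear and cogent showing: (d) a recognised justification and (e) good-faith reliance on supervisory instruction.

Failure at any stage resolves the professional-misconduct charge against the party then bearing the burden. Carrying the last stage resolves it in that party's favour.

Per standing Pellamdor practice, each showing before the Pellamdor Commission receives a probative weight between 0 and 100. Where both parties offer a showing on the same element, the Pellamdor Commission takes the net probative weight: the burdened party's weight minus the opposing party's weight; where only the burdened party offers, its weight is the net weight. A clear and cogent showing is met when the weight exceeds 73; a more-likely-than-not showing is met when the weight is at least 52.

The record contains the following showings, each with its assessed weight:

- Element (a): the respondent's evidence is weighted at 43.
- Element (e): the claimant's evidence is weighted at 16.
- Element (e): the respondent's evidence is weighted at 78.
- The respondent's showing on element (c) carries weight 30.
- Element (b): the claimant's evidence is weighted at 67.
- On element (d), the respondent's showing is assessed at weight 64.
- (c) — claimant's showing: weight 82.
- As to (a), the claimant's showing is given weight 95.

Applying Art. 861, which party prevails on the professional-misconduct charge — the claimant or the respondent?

At Stage 1 the claimant must meet a more-likely-than-not showing (weight is at least 52): on (a) the weight is 95 less the opposing 43 gives net 52, which does reach 52, so (a) meets the standard; on (b) the weight is 67, ≥ 52, so (b) meets the standard; on (c) the weight is 82 less the opposing 30 gives net 52, which does reach 52, so (c) meets the standard.
  Stage 1 carried; the burden shifts to the respondent.
At Stage 2 the respondent must meet a clear and cogent showing (weight exceeds 73): on (d) the weight is 64, ≤ 73, so (d) does not meet the standard; on (e) the weight is 78 less the opposing 16 gives net 62, ≤ 73, so (e) does not meet the standard.
  Stage 2 not carried; the respondent fails its burden.
The analysis ends at Stage 2; the claimant prevails.

claimant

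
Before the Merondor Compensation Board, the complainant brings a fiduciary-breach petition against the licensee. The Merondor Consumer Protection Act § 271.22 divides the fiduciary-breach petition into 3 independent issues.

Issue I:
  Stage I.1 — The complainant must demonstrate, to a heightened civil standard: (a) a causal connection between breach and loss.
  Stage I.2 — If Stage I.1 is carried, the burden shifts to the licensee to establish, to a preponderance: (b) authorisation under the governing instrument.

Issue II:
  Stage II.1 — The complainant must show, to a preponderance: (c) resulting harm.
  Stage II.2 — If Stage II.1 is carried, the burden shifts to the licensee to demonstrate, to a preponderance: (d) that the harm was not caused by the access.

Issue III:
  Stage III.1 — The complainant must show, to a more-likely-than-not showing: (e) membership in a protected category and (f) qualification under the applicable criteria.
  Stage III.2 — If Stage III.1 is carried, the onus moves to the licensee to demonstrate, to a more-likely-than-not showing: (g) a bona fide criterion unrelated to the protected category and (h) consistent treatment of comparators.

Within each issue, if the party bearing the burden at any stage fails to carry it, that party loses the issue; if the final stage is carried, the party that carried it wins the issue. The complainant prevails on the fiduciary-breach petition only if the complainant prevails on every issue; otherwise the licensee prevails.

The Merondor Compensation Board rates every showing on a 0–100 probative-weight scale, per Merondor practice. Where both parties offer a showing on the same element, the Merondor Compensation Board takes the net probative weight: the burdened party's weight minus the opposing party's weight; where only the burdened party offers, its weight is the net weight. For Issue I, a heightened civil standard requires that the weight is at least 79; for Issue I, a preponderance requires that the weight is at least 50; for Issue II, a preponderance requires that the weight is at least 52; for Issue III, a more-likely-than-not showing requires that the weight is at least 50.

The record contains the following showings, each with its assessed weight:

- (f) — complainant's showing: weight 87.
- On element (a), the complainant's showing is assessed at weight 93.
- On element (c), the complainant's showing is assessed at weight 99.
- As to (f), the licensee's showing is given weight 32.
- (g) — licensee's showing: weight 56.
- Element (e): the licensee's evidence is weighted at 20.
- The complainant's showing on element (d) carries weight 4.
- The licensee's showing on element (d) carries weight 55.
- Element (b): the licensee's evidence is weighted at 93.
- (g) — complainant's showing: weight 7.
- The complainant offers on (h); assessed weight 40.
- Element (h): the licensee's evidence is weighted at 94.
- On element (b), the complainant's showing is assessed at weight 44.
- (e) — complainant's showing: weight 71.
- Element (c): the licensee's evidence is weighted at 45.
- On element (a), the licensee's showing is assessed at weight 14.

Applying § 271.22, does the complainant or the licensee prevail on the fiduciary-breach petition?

— Issue I —
At Stage I.1 the complainant must meet a heightened civil standard (weight is at least 79): on (a) the weight is 93 less the opposing 14 gives net 79, ≥ 79, so (a) meets the standard.
  The complainant carries Stage I.1; the licensee now bears the burden.
At Stage I.2 the licensee must meet a preponderance (weight is at least 50): on (b) the weight is 93 less the opposing 44 gives net 49, which does not reach 50, so (b) does not meet the standard.
  The licensee does not carry Stage I.2.
The complainant prevails on this issue.
— Issue II —
Stage II.1 (complainant, a preponderance, weight is at least 52): (c) net 99−45=54 ≥ 52 — meets.
  Stage II.1 is satisfied; the onus moves to the licensee.
Stage II.2 (licensee, a preponderance, weight is at least 52): (d) net 55−4=51 < 52 — fails.
  Not every element is met, so the licensee fails to carry Stage II.2.
The analysis ends at Stage II.2; the complainant prevails on this issue.
— Issue III —
At Stage III.1 the complainant must meet a more-likely-than-not showing (weight is at least 50): on (e) the weight is 71 less the opposing 20 gives net 51, ≥ 50, so (e) meets the standard; on (f) the weight is 87 less the opposing 32 gives net 55, which does reach 50, so (f) meets the standard.
  The complainant carries Stage III.1; the licensee now bears the burden.
At Stage III.2 the licensee must meet a more-likely-than-not showing (weight is at least 50): on (g) the weight is 56 less the opposing 7 gives net 49, which does not reach 50, so (g) does not meet the standard; on (h) the weight is 94 less the opposing 40 gives net 54, which does reach 50, so (h) meets the standard.
  Not every element is met, so the licensee fails to carry Stage III.2.
The complainant prevails on this issue.
Per-issue: Issue I → complainant; Issue II → complainant; Issue III → complainant. The complainant must prevail on every issue; overall, the complainant prevails.

complainant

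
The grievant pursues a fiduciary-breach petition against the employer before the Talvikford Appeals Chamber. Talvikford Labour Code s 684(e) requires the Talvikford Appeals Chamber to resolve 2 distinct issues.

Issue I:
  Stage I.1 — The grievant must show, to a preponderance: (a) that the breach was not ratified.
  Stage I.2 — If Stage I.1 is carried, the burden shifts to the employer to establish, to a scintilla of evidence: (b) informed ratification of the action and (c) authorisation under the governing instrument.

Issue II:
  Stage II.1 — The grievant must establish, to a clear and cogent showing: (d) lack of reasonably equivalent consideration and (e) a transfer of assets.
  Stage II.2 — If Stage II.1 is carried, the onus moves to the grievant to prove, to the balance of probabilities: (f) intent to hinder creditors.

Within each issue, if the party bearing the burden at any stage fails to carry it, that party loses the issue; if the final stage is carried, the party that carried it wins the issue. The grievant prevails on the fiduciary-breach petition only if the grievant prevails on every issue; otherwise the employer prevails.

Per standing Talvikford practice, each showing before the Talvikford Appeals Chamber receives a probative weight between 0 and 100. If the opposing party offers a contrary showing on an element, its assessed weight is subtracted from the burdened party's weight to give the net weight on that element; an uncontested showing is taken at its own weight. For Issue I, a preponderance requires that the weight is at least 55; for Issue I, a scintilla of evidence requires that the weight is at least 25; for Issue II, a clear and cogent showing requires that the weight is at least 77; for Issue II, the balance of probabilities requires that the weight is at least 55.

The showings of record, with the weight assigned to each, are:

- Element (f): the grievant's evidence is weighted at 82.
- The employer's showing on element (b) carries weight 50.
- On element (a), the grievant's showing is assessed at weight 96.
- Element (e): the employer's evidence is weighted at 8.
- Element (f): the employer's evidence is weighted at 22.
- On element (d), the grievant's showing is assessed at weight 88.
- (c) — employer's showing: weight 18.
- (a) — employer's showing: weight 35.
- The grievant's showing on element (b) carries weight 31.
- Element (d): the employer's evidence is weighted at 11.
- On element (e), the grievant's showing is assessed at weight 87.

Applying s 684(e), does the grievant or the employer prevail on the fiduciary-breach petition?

grievant

— Issue I —
Stage I.1 (grievant, a preponderance, weight is at least 55): (a) net 96−35=61 ≥ 55 — meets.
  The grievant carries Stage I.1; the employer now bears the burden.
Stage I.2 (employer, a scintilla of evidence, weight is at least 25): (b) net 50−31=19 < 25 — fails; (c) 18 < 25 — fails.
  The employer does not carry Stage I.2.
So the grievant prevails on this issue.
— Issue II —
At Stage II.1 the grievant must meet a clear and cogent showing (weight is at least 77): on (d) the weight is 88 less the opposing 11 gives net 77, ≥ 77, so (d) meets the standard; on (e) the weight is 87 less the opposing 8 gives net 79, which does reach 77, so (e) meets the standard.
  Stage II.1 is satisfied; the grievant continues to bear the burden.
At Stage II.2 the grievant must meet the balance of probabilities (weight is at least 55): on (f) the weight is 82 less the opposing 22 gives net 60, ≥ 55, so (f) meets the standard.
  The grievant carries the last stage.
With every stage satisfied, the grievant prevails on this issue.
Per-issue: Issue I → grievant; Issue II → grievant. The grievant must prevail on every issue; overall, the grievant prevails.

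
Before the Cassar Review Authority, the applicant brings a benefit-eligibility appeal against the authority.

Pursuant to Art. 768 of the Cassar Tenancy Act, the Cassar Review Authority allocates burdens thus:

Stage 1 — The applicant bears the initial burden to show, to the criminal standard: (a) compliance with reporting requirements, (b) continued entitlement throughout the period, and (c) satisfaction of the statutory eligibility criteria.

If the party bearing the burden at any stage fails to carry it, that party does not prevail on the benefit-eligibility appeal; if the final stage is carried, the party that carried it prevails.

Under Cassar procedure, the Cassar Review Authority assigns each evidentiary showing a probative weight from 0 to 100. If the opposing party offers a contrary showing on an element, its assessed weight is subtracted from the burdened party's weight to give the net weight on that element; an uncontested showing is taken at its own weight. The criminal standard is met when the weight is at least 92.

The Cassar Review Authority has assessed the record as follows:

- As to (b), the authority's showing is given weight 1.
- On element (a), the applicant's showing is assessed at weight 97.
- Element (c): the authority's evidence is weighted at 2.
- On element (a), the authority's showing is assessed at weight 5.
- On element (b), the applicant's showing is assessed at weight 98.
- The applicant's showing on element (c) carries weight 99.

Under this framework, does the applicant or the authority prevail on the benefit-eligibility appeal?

applicant

Stage 1 — burden on applicant; standard: the criminal standard (weight is at least 92).
    (a): 97 − 5 = 92 ≥ 92 [met]
    (b): 98 − 1 = 97 ≥ 92 [met]
    (c): 99 − 2 = 97 ≥ 92 [met]
  The applicant carries the last stage.
Every stage carried; the applicant prevails.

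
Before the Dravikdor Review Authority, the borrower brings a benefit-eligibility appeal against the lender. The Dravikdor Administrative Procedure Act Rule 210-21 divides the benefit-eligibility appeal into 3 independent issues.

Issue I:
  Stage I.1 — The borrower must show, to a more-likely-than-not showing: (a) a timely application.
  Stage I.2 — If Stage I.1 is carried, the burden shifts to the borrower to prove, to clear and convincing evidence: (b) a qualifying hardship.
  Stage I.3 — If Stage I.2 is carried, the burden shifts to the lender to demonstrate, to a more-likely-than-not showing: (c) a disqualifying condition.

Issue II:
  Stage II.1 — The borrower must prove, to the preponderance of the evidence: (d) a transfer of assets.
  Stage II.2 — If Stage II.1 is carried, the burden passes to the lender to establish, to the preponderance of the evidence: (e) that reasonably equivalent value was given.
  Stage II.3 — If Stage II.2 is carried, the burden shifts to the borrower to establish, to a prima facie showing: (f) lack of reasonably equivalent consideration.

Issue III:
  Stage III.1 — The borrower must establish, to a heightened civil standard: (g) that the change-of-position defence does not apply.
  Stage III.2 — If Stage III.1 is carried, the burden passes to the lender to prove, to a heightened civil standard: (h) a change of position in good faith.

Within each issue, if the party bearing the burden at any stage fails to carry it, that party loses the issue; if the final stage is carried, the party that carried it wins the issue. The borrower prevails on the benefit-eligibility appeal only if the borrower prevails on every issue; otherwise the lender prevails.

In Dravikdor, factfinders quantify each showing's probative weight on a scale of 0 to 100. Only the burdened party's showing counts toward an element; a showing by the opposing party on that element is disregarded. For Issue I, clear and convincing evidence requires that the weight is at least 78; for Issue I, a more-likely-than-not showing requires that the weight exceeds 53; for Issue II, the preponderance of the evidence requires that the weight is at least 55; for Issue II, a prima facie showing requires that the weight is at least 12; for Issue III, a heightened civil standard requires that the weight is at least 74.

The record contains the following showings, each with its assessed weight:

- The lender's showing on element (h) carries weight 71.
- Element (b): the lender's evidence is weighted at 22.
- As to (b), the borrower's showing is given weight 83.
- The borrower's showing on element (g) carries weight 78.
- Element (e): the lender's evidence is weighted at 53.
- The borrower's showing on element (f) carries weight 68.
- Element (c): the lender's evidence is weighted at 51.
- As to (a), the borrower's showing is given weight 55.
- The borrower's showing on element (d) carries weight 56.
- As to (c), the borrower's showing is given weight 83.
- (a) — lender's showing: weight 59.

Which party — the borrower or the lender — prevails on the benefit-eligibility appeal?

— Issue I —
At Stage I.1 the borrower must meet a more-likely-than-not showing (weight exceeds 53): on (a) the weight is 55 (the lender's 59 is given no effect), which does exceed 53, so (a) meets the standard.
  All elements met. The borrower retains the burden for Stage I.2.
At Stage I.2 the borrower must meet clear and convincing evidence (weight is at least 78): on (b) the weight is 83 (the lender's 22 is given no effect), ≥ 78, so (b) meets the standard.
  Stage I.2 carried; the burden shifts to the lender.
At Stage I.3 the lender must meet a more-likely-than-not showing (weight exceeds 53): on (c) the weight is 51 (the borrower's 83 is given no effect), which does not exceed 53, so (c) does not meet the standard.
  Not every element is met, so the lender fails to carry Stage I.3.
The analysis ends at Stage I.3; the borrower prevails on this issue.
— Issue II —
Stage II.1 (borrower, the preponderance of the evidence, weight is at least 55): (d) 56 ≥ 55 — meets.
  All elements met. The burden passes to the lender.
Stage II.2 (lender, the preponderance of the evidence, weight is at least 55): (e) 53 < 55 — fails.
  Stage II.2 not carried; the lender fails its burden.
The analysis ends at Stage II.2; the borrower prevails on this issue.
— Issue III —
Stage III.1 — burden on borrower; standard: a heightened civil standard (weight is at least 74).
    (g): 78 ≥ 74 [met]
  The borrower carries Stage III.1; the lender now bears the burden.
Stage III.2 — burden on lender; standard: a heightened civil standard (weight is at least 74).
    (h): 71 < 74 [not met]
  The lender does not carry Stage III.2.
So the borrower prevails on this issue.
Per-issue: Issue I → borrower; Issue II → borrower; Issue III → borrower. The borrower must prevail on every issue; overall, the borrower prevails.

borrower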